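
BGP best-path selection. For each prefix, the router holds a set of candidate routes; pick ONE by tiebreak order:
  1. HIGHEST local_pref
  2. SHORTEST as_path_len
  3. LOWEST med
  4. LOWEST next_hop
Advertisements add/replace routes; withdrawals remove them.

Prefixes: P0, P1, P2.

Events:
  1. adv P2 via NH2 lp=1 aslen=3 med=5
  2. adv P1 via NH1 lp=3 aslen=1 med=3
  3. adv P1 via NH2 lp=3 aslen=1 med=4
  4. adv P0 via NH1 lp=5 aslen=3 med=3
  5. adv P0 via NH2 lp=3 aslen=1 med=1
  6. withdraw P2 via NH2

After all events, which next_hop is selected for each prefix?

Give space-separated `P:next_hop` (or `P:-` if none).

Op 1: best P0=- P1=- P2=NH2
Op 2: best P0=- P1=NH1 P2=NH2
Op 3: best P0=- P1=NH1 P2=NH2
Op 4: best P0=NH1 P1=NH1 P2=NH2
Op 5: best P0=NH1 P1=NH1 P2=NH2
Op 6: best P0=NH1 P1=NH1 P2=-

Answer: P0:NH1 P1:NH1 P2:-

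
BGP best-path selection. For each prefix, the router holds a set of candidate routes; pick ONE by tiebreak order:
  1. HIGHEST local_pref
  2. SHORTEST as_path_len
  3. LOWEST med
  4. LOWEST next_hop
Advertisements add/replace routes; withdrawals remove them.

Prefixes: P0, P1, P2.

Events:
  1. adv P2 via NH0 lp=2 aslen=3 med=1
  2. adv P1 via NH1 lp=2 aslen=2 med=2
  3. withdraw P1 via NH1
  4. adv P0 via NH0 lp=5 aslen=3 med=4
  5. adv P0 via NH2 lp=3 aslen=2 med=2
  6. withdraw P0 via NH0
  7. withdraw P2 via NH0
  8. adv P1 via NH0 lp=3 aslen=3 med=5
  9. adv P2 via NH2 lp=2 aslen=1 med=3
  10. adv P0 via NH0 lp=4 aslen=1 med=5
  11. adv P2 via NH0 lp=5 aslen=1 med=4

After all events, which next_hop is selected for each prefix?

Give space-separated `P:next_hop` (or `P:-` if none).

Op 1: best P0=- P1=- P2=NH0
Op 2: best P0=- P1=NH1 P2=NH0
Op 3: best P0=- P1=- P2=NH0
Op 4: best P0=NH0 P1=- P2=NH0
Op 5: best P0=NH0 P1=- P2=NH0
Op 6: best P0=NH2 P1=- P2=NH0
Op 7: best P0=NH2 P1=- P2=-
Op 8: best P0=NH2 P1=NH0 P2=-
Op 9: best P0=NH2 P1=NH0 P2=NH2
Op 10: best P0=NH0 P1=NH0 P2=NH2
Op 11: best P0=NH0 P1=NH0 P2=NH0

Answer: P0:NH0 P1:NH0 P2:NH0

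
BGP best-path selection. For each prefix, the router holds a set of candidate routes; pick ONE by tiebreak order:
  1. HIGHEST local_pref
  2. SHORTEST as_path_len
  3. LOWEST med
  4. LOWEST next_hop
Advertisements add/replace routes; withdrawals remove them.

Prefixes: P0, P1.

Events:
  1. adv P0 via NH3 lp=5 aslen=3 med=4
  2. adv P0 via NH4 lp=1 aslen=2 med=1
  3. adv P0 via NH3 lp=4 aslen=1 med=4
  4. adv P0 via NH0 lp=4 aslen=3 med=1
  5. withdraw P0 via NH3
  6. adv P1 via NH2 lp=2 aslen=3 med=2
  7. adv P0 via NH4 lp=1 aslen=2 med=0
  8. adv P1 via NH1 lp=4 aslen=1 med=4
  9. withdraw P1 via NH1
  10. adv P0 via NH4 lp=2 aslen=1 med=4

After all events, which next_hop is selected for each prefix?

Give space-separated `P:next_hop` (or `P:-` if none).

Answer: P0:NH0 P1:NH2

Derivation:
Op 1: best P0=NH3 P1=-
Op 2: best P0=NH3 P1=-
Op 3: best P0=NH3 P1=-
Op 4: best P0=NH3 P1=-
Op 5: best P0=NH0 P1=-
Op 6: best P0=NH0 P1=NH2
Op 7: best P0=NH0 P1=NH2
Op 8: best P0=NH0 P1=NH1
Op 9: best P0=NH0 P1=NH2
Op 10: best P0=NH0 P1=NH2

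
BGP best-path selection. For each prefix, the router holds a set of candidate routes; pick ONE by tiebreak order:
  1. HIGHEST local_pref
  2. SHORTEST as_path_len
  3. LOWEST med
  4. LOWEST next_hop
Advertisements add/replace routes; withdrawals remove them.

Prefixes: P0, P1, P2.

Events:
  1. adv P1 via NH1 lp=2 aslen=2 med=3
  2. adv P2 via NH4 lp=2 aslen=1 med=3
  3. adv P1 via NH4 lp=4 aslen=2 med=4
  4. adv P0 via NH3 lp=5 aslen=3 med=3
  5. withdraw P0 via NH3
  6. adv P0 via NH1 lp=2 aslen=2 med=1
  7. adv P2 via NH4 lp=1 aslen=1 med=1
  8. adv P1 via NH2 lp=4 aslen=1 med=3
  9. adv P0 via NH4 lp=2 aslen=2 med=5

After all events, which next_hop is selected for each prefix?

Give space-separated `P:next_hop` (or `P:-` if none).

Answer: P0:NH1 P1:NH2 P2:NH4

Derivation:
Op 1: best P0=- P1=NH1 P2=-
Op 2: best P0=- P1=NH1 P2=NH4
Op 3: best P0=- P1=NH4 P2=NH4
Op 4: best P0=NH3 P1=NH4 P2=NH4
Op 5: best P0=- P1=NH4 P2=NH4
Op 6: best P0=NH1 P1=NH4 P2=NH4
Op 7: best P0=NH1 P1=NH4 P2=NH4
Op 8: best P0=NH1 P1=NH2 P2=NH4
Op 9: best P0=NH1 P1=NH2 P2=NH4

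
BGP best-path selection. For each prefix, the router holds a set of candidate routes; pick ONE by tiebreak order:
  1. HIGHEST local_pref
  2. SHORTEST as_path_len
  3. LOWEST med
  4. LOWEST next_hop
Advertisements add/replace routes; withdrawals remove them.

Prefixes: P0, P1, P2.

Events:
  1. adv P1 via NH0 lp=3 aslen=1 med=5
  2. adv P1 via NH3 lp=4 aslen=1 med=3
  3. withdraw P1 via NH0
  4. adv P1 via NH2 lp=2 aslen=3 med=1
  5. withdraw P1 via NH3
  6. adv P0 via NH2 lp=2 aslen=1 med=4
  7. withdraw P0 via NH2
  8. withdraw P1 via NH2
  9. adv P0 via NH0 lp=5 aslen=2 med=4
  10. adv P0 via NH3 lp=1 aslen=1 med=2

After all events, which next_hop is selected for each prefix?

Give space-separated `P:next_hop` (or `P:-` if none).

Answer: P0:NH0 P1:- P2:-

Derivation:
Op 1: best P0=- P1=NH0 P2=-
Op 2: best P0=- P1=NH3 P2=-
Op 3: best P0=- P1=NH3 P2=-
Op 4: best P0=- P1=NH3 P2=-
Op 5: best P0=- P1=NH2 P2=-
Op 6: best P0=NH2 P1=NH2 P2=-
Op 7: best P0=- P1=NH2 P2=-
Op 8: best P0=- P1=- P2=-
Op 9: best P0=NH0 P1=- P2=-
Op 10: best P0=NH0 P1=- P2=-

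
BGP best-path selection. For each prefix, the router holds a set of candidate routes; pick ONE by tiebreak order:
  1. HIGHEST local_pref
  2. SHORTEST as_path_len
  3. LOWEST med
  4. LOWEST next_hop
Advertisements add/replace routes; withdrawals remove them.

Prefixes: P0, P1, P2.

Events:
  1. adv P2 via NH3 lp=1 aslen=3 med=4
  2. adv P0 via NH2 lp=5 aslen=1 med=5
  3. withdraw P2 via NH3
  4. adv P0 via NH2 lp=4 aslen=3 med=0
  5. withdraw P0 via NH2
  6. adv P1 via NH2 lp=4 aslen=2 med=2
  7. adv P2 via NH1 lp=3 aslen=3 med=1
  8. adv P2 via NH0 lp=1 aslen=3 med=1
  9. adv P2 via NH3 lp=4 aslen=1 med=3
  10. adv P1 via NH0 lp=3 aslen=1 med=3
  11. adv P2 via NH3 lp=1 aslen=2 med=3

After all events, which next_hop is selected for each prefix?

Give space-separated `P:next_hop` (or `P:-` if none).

Op 1: best P0=- P1=- P2=NH3
Op 2: best P0=NH2 P1=- P2=NH3
Op 3: best P0=NH2 P1=- P2=-
Op 4: best P0=NH2 P1=- P2=-
Op 5: best P0=- P1=- P2=-
Op 6: best P0=- P1=NH2 P2=-
Op 7: best P0=- P1=NH2 P2=NH1
Op 8: best P0=- P1=NH2 P2=NH1
Op 9: best P0=- P1=NH2 P2=NH3
Op 10: best P0=- P1=NH2 P2=NH3
Op 11: best P0=- P1=NH2 P2=NH1

Answer: P0:- P1:NH2 P2:NH1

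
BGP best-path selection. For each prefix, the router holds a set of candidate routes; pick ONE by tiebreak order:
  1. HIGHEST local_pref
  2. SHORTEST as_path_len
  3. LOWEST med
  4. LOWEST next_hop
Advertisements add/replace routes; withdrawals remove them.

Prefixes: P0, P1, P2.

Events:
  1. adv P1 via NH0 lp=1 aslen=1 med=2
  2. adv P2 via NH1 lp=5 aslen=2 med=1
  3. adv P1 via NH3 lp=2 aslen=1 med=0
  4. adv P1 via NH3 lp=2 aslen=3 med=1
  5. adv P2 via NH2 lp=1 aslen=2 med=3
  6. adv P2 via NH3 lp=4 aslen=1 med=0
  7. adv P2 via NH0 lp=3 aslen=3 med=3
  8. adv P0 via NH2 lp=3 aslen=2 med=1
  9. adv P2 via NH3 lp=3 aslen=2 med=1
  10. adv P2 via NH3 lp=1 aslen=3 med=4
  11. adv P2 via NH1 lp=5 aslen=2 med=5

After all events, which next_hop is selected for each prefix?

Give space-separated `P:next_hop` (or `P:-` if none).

Answer: P0:NH2 P1:NH3 P2:NH1

Derivation:
Op 1: best P0=- P1=NH0 P2=-
Op 2: best P0=- P1=NH0 P2=NH1
Op 3: best P0=- P1=NH3 P2=NH1
Op 4: best P0=- P1=NH3 P2=NH1
Op 5: best P0=- P1=NH3 P2=NH1
Op 6: best P0=- P1=NH3 P2=NH1
Op 7: best P0=- P1=NH3 P2=NH1
Op 8: best P0=NH2 P1=NH3 P2=NH1
Op 9: best P0=NH2 P1=NH3 P2=NH1
Op 10: best P0=NH2 P1=NH3 P2=NH1
Op 11: best P0=NH2 P1=NH3 P2=NH1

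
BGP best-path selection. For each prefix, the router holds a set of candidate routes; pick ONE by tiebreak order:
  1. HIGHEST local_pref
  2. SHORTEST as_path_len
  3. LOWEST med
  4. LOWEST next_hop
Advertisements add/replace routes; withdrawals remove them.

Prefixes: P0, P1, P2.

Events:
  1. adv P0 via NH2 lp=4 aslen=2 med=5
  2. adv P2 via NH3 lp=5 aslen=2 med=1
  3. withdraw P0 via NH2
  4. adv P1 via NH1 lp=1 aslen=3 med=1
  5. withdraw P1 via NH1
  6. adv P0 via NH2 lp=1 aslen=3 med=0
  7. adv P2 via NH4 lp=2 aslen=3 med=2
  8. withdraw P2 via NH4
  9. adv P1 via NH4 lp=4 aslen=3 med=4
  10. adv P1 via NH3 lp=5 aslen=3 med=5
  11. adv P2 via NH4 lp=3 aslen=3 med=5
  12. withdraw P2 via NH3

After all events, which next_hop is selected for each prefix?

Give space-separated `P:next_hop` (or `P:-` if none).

Answer: P0:NH2 P1:NH3 P2:NH4

Derivation:
Op 1: best P0=NH2 P1=- P2=-
Op 2: best P0=NH2 P1=- P2=NH3
Op 3: best P0=- P1=- P2=NH3
Op 4: best P0=- P1=NH1 P2=NH3
Op 5: best P0=- P1=- P2=NH3
Op 6: best P0=NH2 P1=- P2=NH3
Op 7: best P0=NH2 P1=- P2=NH3
Op 8: best P0=NH2 P1=- P2=NH3
Op 9: best P0=NH2 P1=NH4 P2=NH3
Op 10: best P0=NH2 P1=NH3 P2=NH3
Op 11: best P0=NH2 P1=NH3 P2=NH3
Op 12: best P0=NH2 P1=NH3 P2=NH4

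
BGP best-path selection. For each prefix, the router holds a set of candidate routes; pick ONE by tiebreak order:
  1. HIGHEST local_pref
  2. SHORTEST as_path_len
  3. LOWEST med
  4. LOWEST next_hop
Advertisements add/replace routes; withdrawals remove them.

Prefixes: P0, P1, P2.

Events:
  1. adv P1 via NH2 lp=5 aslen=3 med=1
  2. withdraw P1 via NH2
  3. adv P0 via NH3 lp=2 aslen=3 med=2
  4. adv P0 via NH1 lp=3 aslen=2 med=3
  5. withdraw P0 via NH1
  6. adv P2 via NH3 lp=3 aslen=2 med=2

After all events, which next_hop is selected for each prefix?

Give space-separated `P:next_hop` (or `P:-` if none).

Op 1: best P0=- P1=NH2 P2=-
Op 2: best P0=- P1=- P2=-
Op 3: best P0=NH3 P1=- P2=-
Op 4: best P0=NH1 P1=- P2=-
Op 5: best P0=NH3 P1=- P2=-
Op 6: best P0=NH3 P1=- P2=NH3

Answer: P0:NH3 P1:- P2:NH3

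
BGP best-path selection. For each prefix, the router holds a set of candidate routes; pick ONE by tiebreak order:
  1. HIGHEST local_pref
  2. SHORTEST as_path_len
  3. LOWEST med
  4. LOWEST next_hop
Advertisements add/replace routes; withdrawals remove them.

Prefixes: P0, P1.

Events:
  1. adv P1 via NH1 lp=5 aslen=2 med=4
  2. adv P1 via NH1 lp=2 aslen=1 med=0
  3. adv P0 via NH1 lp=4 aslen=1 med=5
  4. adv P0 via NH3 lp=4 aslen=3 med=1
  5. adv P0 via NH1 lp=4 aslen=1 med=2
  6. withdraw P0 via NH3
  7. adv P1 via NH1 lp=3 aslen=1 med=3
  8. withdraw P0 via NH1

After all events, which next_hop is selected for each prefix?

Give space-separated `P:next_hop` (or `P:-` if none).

Answer: P0:- P1:NH1

Derivation:
Op 1: best P0=- P1=NH1
Op 2: best P0=- P1=NH1
Op 3: best P0=NH1 P1=NH1
Op 4: best P0=NH1 P1=NH1
Op 5: best P0=NH1 P1=NH1
Op 6: best P0=NH1 P1=NH1
Op 7: best P0=NH1 P1=NH1
Op 8: best P0=- P1=NH1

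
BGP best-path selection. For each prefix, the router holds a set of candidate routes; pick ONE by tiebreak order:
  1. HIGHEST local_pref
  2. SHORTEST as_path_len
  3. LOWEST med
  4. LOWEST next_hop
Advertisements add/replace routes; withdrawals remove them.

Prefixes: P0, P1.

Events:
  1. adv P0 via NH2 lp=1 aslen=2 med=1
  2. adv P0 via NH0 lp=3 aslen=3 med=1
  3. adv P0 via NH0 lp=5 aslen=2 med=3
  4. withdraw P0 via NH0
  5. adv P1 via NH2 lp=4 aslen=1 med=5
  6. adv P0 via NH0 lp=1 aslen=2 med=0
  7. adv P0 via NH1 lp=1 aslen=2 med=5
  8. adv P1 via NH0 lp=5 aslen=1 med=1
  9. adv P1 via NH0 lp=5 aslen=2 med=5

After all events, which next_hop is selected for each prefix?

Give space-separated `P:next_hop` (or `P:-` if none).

Op 1: best P0=NH2 P1=-
Op 2: best P0=NH0 P1=-
Op 3: best P0=NH0 P1=-
Op 4: best P0=NH2 P1=-
Op 5: best P0=NH2 P1=NH2
Op 6: best P0=NH0 P1=NH2
Op 7: best P0=NH0 P1=NH2
Op 8: best P0=NH0 P1=NH0
Op 9: best P0=NH0 P1=NH0

Answer: P0:NH0 P1:NH0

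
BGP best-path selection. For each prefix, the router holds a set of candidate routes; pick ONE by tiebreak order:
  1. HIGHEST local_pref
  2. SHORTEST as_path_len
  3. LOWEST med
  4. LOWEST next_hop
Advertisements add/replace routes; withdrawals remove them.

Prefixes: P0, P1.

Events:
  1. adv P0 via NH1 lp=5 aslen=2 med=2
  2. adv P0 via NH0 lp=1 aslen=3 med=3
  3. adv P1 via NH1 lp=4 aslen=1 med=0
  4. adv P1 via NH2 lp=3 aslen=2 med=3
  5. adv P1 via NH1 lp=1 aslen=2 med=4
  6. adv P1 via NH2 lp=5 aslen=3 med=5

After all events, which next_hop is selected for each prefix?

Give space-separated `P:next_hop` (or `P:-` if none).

Answer: P0:NH1 P1:NH2

Derivation:
Op 1: best P0=NH1 P1=-
Op 2: best P0=NH1 P1=-
Op 3: best P0=NH1 P1=NH1
Op 4: best P0=NH1 P1=NH1
Op 5: best P0=NH1 P1=NH2
Op 6: best P0=NH1 P1=NH2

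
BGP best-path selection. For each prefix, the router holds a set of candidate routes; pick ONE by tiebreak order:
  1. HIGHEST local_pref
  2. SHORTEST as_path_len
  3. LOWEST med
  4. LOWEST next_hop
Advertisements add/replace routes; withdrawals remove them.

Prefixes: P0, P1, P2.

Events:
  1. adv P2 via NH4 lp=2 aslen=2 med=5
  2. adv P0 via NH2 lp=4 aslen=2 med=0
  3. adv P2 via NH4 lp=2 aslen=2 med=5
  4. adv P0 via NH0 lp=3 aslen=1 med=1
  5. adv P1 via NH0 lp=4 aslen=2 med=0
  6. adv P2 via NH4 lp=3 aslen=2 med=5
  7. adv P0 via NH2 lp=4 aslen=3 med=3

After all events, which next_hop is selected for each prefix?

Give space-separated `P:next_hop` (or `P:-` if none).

Op 1: best P0=- P1=- P2=NH4
Op 2: best P0=NH2 P1=- P2=NH4
Op 3: best P0=NH2 P1=- P2=NH4
Op 4: best P0=NH2 P1=- P2=NH4
Op 5: best P0=NH2 P1=NH0 P2=NH4
Op 6: best P0=NH2 P1=NH0 P2=NH4
Op 7: best P0=NH2 P1=NH0 P2=NH4

Answer: P0:NH2 P1:NH0 P2:NH4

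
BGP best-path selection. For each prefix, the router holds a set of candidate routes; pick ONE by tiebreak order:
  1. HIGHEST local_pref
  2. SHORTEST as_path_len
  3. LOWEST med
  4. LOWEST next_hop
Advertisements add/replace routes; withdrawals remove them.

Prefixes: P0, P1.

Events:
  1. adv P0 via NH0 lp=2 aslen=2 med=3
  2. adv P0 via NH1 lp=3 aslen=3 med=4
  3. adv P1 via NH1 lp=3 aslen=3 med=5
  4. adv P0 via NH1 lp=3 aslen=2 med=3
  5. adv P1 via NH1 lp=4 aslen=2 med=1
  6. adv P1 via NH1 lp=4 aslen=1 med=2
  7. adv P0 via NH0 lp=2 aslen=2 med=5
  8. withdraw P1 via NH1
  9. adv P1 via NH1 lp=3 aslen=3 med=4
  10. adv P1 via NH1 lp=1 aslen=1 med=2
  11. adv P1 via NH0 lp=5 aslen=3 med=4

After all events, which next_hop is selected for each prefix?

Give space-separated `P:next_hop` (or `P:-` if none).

Op 1: best P0=NH0 P1=-
Op 2: best P0=NH1 P1=-
Op 3: best P0=NH1 P1=NH1
Op 4: best P0=NH1 P1=NH1
Op 5: best P0=NH1 P1=NH1
Op 6: best P0=NH1 P1=NH1
Op 7: best P0=NH1 P1=NH1
Op 8: best P0=NH1 P1=-
Op 9: best P0=NH1 P1=NH1
Op 10: best P0=NH1 P1=NH1
Op 11: best P0=NH1 P1=NH0

Answer: P0:NH1 P1:NH0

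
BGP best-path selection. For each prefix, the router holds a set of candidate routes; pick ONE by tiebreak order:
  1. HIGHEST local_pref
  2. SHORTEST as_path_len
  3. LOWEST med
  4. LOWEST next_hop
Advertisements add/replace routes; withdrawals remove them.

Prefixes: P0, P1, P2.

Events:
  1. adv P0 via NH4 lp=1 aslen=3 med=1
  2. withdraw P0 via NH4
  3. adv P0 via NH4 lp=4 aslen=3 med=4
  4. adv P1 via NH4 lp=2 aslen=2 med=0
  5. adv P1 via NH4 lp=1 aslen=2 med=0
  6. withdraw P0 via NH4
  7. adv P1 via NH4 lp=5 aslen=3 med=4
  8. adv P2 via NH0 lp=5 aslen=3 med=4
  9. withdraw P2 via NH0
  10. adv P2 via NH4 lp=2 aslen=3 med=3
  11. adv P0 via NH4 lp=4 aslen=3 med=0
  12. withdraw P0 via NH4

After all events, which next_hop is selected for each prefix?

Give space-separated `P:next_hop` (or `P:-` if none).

Answer: P0:- P1:NH4 P2:NH4

Derivation:
Op 1: best P0=NH4 P1=- P2=-
Op 2: best P0=- P1=- P2=-
Op 3: best P0=NH4 P1=- P2=-
Op 4: best P0=NH4 P1=NH4 P2=-
Op 5: best P0=NH4 P1=NH4 P2=-
Op 6: best P0=- P1=NH4 P2=-
Op 7: best P0=- P1=NH4 P2=-
Op 8: best P0=- P1=NH4 P2=NH0
Op 9: best P0=- P1=NH4 P2=-
Op 10: best P0=- P1=NH4 P2=NH4
Op 11: best P0=NH4 P1=NH4 P2=NH4
Op 12: best P0=- P1=NH4 P2=NH4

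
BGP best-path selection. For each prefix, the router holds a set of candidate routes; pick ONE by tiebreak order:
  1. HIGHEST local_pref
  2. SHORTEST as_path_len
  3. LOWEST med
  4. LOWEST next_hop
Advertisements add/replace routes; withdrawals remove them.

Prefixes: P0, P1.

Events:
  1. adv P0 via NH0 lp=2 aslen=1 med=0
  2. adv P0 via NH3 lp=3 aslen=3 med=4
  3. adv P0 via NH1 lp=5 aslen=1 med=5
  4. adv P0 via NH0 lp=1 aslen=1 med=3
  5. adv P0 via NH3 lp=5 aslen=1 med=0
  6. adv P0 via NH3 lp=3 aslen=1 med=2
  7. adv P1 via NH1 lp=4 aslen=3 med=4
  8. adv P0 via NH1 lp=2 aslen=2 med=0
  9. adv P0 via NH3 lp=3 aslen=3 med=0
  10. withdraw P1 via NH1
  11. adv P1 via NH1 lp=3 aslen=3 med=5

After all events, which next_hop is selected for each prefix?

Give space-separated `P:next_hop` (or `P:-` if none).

Op 1: best P0=NH0 P1=-
Op 2: best P0=NH3 P1=-
Op 3: best P0=NH1 P1=-
Op 4: best P0=NH1 P1=-
Op 5: best P0=NH3 P1=-
Op 6: best P0=NH1 P1=-
Op 7: best P0=NH1 P1=NH1
Op 8: best P0=NH3 P1=NH1
Op 9: best P0=NH3 P1=NH1
Op 10: best P0=NH3 P1=-
Op 11: best P0=NH3 P1=NH1

Answer: P0:NH3 P1:NH1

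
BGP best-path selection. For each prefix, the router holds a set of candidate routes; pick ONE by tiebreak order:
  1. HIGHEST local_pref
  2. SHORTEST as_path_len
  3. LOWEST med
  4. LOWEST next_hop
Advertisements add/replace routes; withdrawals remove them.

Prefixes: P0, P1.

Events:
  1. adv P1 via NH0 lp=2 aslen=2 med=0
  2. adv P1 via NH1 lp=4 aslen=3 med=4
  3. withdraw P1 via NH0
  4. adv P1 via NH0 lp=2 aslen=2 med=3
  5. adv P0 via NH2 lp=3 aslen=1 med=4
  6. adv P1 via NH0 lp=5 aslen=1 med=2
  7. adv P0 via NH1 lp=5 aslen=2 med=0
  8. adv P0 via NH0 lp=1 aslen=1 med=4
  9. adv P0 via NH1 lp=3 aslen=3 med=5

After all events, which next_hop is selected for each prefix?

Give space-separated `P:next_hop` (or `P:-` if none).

Answer: P0:NH2 P1:NH0

Derivation:
Op 1: best P0=- P1=NH0
Op 2: best P0=- P1=NH1
Op 3: best P0=- P1=NH1
Op 4: best P0=- P1=NH1
Op 5: best P0=NH2 P1=NH1
Op 6: best P0=NH2 P1=NH0
Op 7: best P0=NH1 P1=NH0
Op 8: best P0=NH1 P1=NH0
Op 9: best P0=NH2 P1=NH0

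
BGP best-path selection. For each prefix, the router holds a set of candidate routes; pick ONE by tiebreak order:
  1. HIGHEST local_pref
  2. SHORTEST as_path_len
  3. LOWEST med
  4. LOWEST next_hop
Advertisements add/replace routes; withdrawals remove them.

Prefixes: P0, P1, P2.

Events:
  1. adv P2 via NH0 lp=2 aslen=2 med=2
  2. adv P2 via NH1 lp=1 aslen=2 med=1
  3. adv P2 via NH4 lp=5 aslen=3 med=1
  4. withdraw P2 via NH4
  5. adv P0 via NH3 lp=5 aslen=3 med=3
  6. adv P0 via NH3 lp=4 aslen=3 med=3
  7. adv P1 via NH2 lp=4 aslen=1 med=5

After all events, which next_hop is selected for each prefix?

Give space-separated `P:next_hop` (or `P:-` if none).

Answer: P0:NH3 P1:NH2 P2:NH0

Derivation:
Op 1: best P0=- P1=- P2=NH0
Op 2: best P0=- P1=- P2=NH0
Op 3: best P0=- P1=- P2=NH4
Op 4: best P0=- P1=- P2=NH0
Op 5: best P0=NH3 P1=- P2=NH0
Op 6: best P0=NH3 P1=- P2=NH0
Op 7: best P0=NH3 P1=NH2 P2=NH0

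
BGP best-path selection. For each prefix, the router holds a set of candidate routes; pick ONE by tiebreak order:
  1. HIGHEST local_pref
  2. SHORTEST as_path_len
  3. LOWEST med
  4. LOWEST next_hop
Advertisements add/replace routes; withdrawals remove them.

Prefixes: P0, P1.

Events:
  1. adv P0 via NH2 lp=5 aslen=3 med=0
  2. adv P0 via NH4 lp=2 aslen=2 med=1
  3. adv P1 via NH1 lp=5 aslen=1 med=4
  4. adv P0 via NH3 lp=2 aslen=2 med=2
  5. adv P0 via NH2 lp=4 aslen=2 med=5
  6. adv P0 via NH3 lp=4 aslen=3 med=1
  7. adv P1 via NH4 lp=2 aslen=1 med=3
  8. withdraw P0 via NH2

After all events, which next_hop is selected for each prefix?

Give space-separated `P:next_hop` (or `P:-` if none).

Op 1: best P0=NH2 P1=-
Op 2: best P0=NH2 P1=-
Op 3: best P0=NH2 P1=NH1
Op 4: best P0=NH2 P1=NH1
Op 5: best P0=NH2 P1=NH1
Op 6: best P0=NH2 P1=NH1
Op 7: best P0=NH2 P1=NH1
Op 8: best P0=NH3 P1=NH1

Answer: P0:NH3 P1:NH1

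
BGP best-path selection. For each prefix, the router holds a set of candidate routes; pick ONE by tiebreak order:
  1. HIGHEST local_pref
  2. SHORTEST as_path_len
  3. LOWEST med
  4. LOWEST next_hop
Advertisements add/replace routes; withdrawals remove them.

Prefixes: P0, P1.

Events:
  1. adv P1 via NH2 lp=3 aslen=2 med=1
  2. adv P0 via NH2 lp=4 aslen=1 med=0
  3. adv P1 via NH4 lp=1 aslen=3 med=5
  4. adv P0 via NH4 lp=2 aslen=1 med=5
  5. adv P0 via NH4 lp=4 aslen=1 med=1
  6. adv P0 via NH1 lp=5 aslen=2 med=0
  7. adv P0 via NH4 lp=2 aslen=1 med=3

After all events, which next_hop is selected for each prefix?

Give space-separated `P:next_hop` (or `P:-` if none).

Op 1: best P0=- P1=NH2
Op 2: best P0=NH2 P1=NH2
Op 3: best P0=NH2 P1=NH2
Op 4: best P0=NH2 P1=NH2
Op 5: best P0=NH2 P1=NH2
Op 6: best P0=NH1 P1=NH2
Op 7: best P0=NH1 P1=NH2

Answer: P0:NH1 P1:NH2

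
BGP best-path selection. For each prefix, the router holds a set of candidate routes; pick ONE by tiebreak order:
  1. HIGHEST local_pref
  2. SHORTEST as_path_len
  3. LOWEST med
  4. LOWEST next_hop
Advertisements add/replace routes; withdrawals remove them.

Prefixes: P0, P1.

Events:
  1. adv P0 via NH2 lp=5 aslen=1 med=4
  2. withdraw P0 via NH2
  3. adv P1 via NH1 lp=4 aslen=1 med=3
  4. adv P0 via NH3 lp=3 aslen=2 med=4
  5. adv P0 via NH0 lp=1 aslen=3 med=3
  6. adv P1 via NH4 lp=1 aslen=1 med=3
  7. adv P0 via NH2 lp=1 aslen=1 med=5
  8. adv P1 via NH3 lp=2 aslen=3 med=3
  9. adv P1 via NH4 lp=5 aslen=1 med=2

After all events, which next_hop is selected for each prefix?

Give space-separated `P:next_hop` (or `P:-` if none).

Answer: P0:NH3 P1:NH4

Derivation:
Op 1: best P0=NH2 P1=-
Op 2: best P0=- P1=-
Op 3: best P0=- P1=NH1
Op 4: best P0=NH3 P1=NH1
Op 5: best P0=NH3 P1=NH1
Op 6: best P0=NH3 P1=NH1
Op 7: best P0=NH3 P1=NH1
Op 8: best P0=NH3 P1=NH1
Op 9: best P0=NH3 P1=NH4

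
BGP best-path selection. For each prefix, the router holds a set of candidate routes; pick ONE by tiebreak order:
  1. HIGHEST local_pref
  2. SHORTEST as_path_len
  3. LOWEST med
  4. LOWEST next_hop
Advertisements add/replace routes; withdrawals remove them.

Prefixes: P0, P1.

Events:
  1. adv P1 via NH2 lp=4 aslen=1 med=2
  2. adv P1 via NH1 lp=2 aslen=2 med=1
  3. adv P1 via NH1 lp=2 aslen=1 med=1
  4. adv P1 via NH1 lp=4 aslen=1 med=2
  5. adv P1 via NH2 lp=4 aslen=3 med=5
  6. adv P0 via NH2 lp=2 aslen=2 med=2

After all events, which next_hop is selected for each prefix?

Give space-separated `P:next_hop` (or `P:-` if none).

Op 1: best P0=- P1=NH2
Op 2: best P0=- P1=NH2
Op 3: best P0=- P1=NH2
Op 4: best P0=- P1=NH1
Op 5: best P0=- P1=NH1
Op 6: best P0=NH2 P1=NH1

Answer: P0:NH2 P1:NH1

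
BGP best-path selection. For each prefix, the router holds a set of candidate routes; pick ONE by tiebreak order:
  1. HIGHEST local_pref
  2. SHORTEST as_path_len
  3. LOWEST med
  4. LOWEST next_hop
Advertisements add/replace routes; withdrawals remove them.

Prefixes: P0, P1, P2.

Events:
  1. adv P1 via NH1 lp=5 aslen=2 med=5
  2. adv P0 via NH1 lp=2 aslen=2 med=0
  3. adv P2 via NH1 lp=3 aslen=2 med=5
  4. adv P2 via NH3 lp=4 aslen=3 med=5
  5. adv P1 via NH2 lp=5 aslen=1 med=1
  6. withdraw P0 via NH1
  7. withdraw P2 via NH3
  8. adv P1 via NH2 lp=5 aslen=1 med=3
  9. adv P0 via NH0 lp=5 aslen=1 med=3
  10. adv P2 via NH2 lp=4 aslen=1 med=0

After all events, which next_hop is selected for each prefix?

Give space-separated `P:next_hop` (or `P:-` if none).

Answer: P0:NH0 P1:NH2 P2:NH2

Derivation:
Op 1: best P0=- P1=NH1 P2=-
Op 2: best P0=NH1 P1=NH1 P2=-
Op 3: best P0=NH1 P1=NH1 P2=NH1
Op 4: best P0=NH1 P1=NH1 P2=NH3
Op 5: best P0=NH1 P1=NH2 P2=NH3
Op 6: best P0=- P1=NH2 P2=NH3
Op 7: best P0=- P1=NH2 P2=NH1
Op 8: best P0=- P1=NH2 P2=NH1
Op 9: best P0=NH0 P1=NH2 P2=NH1
Op 10: best P0=NH0 P1=NH2 P2=NH2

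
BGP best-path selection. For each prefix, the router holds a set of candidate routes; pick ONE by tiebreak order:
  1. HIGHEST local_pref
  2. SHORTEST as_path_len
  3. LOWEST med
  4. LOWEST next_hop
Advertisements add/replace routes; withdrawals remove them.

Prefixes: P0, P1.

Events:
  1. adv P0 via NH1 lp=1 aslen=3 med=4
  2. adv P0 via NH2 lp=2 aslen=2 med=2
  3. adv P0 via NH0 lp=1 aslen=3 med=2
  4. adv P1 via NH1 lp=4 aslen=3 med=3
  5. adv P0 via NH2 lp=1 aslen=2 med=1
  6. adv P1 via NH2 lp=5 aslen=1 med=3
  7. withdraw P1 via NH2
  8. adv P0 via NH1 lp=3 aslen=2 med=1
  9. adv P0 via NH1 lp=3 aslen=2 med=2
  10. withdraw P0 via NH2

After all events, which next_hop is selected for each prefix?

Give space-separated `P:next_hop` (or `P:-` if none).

Answer: P0:NH1 P1:NH1

Derivation:
Op 1: best P0=NH1 P1=-
Op 2: best P0=NH2 P1=-
Op 3: best P0=NH2 P1=-
Op 4: best P0=NH2 P1=NH1
Op 5: best P0=NH2 P1=NH1
Op 6: best P0=NH2 P1=NH2
Op 7: best P0=NH2 P1=NH1
Op 8: best P0=NH1 P1=NH1
Op 9: best P0=NH1 P1=NH1
Op 10: best P0=NH1 P1=NH1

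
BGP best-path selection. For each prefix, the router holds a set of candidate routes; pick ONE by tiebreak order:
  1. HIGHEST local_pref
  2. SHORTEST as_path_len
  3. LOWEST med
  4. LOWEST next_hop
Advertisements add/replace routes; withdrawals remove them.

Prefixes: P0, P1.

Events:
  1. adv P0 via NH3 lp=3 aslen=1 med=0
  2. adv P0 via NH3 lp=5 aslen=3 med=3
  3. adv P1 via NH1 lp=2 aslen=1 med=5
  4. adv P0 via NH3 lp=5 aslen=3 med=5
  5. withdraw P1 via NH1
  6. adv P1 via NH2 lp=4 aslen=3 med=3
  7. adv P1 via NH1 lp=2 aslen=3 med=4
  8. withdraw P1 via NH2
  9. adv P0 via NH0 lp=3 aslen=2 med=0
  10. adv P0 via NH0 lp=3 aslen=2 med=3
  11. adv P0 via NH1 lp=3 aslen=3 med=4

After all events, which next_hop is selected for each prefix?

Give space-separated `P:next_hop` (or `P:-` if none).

Op 1: best P0=NH3 P1=-
Op 2: best P0=NH3 P1=-
Op 3: best P0=NH3 P1=NH1
Op 4: best P0=NH3 P1=NH1
Op 5: best P0=NH3 P1=-
Op 6: best P0=NH3 P1=NH2
Op 7: best P0=NH3 P1=NH2
Op 8: best P0=NH3 P1=NH1
Op 9: best P0=NH3 P1=NH1
Op 10: best P0=NH3 P1=NH1
Op 11: best P0=NH3 P1=NH1

Answer: P0:NH3 P1:NH1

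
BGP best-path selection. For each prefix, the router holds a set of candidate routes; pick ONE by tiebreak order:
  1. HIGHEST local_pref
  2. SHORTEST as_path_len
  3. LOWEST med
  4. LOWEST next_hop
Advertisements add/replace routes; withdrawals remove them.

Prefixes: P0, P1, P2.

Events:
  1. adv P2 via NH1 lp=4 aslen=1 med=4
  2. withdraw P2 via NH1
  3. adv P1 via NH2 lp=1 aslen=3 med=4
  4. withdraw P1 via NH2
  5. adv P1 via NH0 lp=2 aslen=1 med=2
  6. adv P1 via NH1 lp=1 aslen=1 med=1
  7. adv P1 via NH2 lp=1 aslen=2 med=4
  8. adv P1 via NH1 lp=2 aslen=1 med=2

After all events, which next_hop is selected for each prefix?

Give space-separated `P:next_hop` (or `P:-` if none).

Answer: P0:- P1:NH0 P2:-

Derivation:
Op 1: best P0=- P1=- P2=NH1
Op 2: best P0=- P1=- P2=-
Op 3: best P0=- P1=NH2 P2=-
Op 4: best P0=- P1=- P2=-
Op 5: best P0=- P1=NH0 P2=-
Op 6: best P0=- P1=NH0 P2=-
Op 7: best P0=- P1=NH0 P2=-
Op 8: best P0=- P1=NH0 P2=-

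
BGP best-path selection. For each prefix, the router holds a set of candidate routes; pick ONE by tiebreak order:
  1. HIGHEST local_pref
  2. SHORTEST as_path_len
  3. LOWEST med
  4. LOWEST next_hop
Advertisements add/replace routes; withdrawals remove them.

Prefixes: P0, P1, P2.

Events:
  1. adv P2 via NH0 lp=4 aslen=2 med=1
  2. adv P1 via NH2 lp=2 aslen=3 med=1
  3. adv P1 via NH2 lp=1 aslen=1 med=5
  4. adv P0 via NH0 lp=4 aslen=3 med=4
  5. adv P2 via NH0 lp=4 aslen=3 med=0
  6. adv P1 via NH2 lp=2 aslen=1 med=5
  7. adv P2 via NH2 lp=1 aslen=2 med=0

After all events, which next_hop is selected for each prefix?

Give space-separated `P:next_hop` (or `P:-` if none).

Answer: P0:NH0 P1:NH2 P2:NH0

Derivation:
Op 1: best P0=- P1=- P2=NH0
Op 2: best P0=- P1=NH2 P2=NH0
Op 3: best P0=- P1=NH2 P2=NH0
Op 4: best P0=NH0 P1=NH2 P2=NH0
Op 5: best P0=NH0 P1=NH2 P2=NH0
Op 6: best P0=NH0 P1=NH2 P2=NH0
Op 7: best P0=NH0 P1=NH2 P2=NH0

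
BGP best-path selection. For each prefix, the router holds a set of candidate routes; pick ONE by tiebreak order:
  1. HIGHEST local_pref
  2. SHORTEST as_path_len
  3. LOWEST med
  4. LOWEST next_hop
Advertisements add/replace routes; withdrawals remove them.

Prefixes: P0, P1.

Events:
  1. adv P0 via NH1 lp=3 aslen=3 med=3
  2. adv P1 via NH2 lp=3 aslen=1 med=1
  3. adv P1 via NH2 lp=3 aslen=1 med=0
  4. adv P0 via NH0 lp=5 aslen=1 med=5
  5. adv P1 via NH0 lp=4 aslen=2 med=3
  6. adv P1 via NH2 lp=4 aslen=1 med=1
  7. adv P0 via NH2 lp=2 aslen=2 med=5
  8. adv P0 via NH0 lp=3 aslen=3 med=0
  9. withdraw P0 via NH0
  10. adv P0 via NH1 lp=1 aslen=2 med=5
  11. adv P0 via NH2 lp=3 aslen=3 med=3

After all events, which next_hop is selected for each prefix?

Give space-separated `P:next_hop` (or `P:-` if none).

Op 1: best P0=NH1 P1=-
Op 2: best P0=NH1 P1=NH2
Op 3: best P0=NH1 P1=NH2
Op 4: best P0=NH0 P1=NH2
Op 5: best P0=NH0 P1=NH0
Op 6: best P0=NH0 P1=NH2
Op 7: best P0=NH0 P1=NH2
Op 8: best P0=NH0 P1=NH2
Op 9: best P0=NH1 P1=NH2
Op 10: best P0=NH2 P1=NH2
Op 11: best P0=NH2 P1=NH2

Answer: P0:NH2 P1:NH2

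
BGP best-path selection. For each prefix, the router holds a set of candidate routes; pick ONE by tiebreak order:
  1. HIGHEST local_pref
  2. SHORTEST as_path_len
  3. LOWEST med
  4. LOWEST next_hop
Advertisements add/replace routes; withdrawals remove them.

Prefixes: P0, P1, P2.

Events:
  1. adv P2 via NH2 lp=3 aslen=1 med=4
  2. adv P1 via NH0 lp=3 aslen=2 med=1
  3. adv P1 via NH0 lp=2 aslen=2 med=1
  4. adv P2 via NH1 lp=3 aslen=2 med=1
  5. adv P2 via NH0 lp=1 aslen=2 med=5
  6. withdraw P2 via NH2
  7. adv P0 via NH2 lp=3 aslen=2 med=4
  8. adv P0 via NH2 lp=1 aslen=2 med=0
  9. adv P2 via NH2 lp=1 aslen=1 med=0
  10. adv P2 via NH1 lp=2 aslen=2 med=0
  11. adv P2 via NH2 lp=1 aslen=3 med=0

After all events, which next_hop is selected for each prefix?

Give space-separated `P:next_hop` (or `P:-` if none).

Answer: P0:NH2 P1:NH0 P2:NH1

Derivation:
Op 1: best P0=- P1=- P2=NH2
Op 2: best P0=- P1=NH0 P2=NH2
Op 3: best P0=- P1=NH0 P2=NH2
Op 4: best P0=- P1=NH0 P2=NH2
Op 5: best P0=- P1=NH0 P2=NH2
Op 6: best P0=- P1=NH0 P2=NH1
Op 7: best P0=NH2 P1=NH0 P2=NH1
Op 8: best P0=NH2 P1=NH0 P2=NH1
Op 9: best P0=NH2 P1=NH0 P2=NH1
Op 10: best P0=NH2 P1=NH0 P2=NH1
Op 11: best P0=NH2 P1=NH0 P2=NH1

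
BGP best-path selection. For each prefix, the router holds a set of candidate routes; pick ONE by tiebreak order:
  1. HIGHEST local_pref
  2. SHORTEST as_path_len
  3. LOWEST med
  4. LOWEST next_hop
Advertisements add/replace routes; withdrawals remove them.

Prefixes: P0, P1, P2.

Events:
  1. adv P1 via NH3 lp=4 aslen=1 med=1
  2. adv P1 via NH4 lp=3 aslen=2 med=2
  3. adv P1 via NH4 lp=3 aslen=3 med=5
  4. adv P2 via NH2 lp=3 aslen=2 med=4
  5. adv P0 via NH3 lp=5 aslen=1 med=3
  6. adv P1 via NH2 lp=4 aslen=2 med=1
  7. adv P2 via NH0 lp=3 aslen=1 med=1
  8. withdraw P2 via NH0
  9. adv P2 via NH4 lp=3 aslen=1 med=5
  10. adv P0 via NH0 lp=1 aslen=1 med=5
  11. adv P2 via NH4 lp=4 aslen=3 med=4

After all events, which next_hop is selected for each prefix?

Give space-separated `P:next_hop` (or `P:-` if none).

Answer: P0:NH3 P1:NH3 P2:NH4

Derivation:
Op 1: best P0=- P1=NH3 P2=-
Op 2: best P0=- P1=NH3 P2=-
Op 3: best P0=- P1=NH3 P2=-
Op 4: best P0=- P1=NH3 P2=NH2
Op 5: best P0=NH3 P1=NH3 P2=NH2
Op 6: best P0=NH3 P1=NH3 P2=NH2
Op 7: best P0=NH3 P1=NH3 P2=NH0
Op 8: best P0=NH3 P1=NH3 P2=NH2
Op 9: best P0=NH3 P1=NH3 P2=NH4
Op 10: best P0=NH3 P1=NH3 P2=NH4
Op 11: best P0=NH3 P1=NH3 P2=NH4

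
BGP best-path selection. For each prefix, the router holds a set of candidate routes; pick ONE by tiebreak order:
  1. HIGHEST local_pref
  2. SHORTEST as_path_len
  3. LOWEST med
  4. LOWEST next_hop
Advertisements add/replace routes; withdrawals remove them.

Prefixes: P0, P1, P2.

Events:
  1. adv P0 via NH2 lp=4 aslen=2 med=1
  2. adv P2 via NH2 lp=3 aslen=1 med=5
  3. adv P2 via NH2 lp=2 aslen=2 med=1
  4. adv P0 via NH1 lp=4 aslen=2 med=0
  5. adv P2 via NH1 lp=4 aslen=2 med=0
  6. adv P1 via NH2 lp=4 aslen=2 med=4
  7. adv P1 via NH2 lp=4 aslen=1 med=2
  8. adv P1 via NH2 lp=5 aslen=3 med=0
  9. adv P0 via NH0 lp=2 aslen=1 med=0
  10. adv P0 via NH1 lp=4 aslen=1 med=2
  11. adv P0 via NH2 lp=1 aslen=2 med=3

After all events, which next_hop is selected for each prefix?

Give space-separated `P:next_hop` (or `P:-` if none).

Answer: P0:NH1 P1:NH2 P2:NH1

Derivation:
Op 1: best P0=NH2 P1=- P2=-
Op 2: best P0=NH2 P1=- P2=NH2
Op 3: best P0=NH2 P1=- P2=NH2
Op 4: best P0=NH1 P1=- P2=NH2
Op 5: best P0=NH1 P1=- P2=NH1
Op 6: best P0=NH1 P1=NH2 P2=NH1
Op 7: best P0=NH1 P1=NH2 P2=NH1
Op 8: best P0=NH1 P1=NH2 P2=NH1
Op 9: best P0=NH1 P1=NH2 P2=NH1
Op 10: best P0=NH1 P1=NH2 P2=NH1
Op 11: best P0=NH1 P1=NH2 P2=NH1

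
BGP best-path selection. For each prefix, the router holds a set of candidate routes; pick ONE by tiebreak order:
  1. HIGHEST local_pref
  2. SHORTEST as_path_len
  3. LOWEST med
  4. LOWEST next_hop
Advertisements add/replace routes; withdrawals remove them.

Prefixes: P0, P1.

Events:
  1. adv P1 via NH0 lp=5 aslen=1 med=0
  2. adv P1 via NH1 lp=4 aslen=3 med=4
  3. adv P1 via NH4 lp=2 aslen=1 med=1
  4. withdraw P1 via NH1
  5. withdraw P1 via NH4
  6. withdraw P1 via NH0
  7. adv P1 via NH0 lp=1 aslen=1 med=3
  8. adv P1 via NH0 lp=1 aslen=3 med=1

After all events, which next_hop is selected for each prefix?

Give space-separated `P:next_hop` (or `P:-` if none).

Answer: P0:- P1:NH0

Derivation:
Op 1: best P0=- P1=NH0
Op 2: best P0=- P1=NH0
Op 3: best P0=- P1=NH0
Op 4: best P0=- P1=NH0
Op 5: best P0=- P1=NH0
Op 6: best P0=- P1=-
Op 7: best P0=- P1=NH0
Op 8: best P0=- P1=NH0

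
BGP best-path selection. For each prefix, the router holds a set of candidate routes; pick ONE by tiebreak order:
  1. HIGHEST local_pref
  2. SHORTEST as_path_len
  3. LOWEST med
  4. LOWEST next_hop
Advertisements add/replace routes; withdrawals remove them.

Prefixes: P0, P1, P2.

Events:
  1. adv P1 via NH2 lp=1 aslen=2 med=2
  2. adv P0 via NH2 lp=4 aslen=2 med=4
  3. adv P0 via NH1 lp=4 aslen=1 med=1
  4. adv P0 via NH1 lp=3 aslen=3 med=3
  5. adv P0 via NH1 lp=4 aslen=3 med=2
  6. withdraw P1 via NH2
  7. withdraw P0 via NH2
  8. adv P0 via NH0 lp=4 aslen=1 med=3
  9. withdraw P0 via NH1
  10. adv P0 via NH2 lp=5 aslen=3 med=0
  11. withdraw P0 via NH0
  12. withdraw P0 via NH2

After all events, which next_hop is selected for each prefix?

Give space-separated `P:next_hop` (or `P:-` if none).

Answer: P0:- P1:- P2:-

Derivation:
Op 1: best P0=- P1=NH2 P2=-
Op 2: best P0=NH2 P1=NH2 P2=-
Op 3: best P0=NH1 P1=NH2 P2=-
Op 4: best P0=NH2 P1=NH2 P2=-
Op 5: best P0=NH2 P1=NH2 P2=-
Op 6: best P0=NH2 P1=- P2=-
Op 7: best P0=NH1 P1=- P2=-
Op 8: best P0=NH0 P1=- P2=-
Op 9: best P0=NH0 P1=- P2=-
Op 10: best P0=NH2 P1=- P2=-
Op 11: best P0=NH2 P1=- P2=-
Op 12: best P0=- P1=- P2=-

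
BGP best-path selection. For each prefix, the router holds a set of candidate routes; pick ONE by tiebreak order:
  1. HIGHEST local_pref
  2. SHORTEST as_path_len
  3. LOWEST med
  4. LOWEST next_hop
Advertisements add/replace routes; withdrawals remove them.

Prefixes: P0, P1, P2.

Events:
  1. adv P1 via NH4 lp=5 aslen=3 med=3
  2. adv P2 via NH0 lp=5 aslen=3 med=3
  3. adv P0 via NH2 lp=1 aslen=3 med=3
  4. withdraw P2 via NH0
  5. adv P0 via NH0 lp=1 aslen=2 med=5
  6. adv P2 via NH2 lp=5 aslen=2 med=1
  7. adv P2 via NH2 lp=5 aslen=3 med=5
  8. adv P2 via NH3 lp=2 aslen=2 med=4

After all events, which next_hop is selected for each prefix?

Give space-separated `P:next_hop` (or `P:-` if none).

Answer: P0:NH0 P1:NH4 P2:NH2

Derivation:
Op 1: best P0=- P1=NH4 P2=-
Op 2: best P0=- P1=NH4 P2=NH0
Op 3: best P0=NH2 P1=NH4 P2=NH0
Op 4: best P0=NH2 P1=NH4 P2=-
Op 5: best P0=NH0 P1=NH4 P2=-
Op 6: best P0=NH0 P1=NH4 P2=NH2
Op 7: best P0=NH0 P1=NH4 P2=NH2
Op 8: best P0=NH0 P1=NH4 P2=NH2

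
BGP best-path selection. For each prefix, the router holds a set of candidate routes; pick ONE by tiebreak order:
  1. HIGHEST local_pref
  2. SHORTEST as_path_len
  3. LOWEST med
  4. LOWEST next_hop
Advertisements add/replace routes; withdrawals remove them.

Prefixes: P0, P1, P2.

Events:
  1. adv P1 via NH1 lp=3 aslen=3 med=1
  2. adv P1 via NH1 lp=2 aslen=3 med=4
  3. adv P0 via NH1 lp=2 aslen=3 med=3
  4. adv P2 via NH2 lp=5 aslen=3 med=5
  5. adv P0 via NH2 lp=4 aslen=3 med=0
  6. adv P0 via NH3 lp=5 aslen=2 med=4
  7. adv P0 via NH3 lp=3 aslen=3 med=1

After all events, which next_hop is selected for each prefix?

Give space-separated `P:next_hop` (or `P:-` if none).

Answer: P0:NH2 P1:NH1 P2:NH2

Derivation:
Op 1: best P0=- P1=NH1 P2=-
Op 2: best P0=- P1=NH1 P2=-
Op 3: best P0=NH1 P1=NH1 P2=-
Op 4: best P0=NH1 P1=NH1 P2=NH2
Op 5: best P0=NH2 P1=NH1 P2=NH2
Op 6: best P0=NH3 P1=NH1 P2=NH2
Op 7: best P0=NH2 P1=NH1 P2=NH2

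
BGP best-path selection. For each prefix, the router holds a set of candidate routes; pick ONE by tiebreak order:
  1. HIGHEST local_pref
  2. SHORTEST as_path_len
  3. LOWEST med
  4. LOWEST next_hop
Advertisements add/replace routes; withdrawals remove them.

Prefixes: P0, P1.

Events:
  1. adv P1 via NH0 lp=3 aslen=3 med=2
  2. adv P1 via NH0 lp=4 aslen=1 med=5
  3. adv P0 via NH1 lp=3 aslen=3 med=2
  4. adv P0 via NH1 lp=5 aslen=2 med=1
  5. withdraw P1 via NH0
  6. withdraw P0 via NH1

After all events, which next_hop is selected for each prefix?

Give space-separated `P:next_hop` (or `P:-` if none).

Answer: P0:- P1:-

Derivation:
Op 1: best P0=- P1=NH0
Op 2: best P0=- P1=NH0
Op 3: best P0=NH1 P1=NH0
Op 4: best P0=NH1 P1=NH0
Op 5: best P0=NH1 P1=-
Op 6: best P0=- P1=-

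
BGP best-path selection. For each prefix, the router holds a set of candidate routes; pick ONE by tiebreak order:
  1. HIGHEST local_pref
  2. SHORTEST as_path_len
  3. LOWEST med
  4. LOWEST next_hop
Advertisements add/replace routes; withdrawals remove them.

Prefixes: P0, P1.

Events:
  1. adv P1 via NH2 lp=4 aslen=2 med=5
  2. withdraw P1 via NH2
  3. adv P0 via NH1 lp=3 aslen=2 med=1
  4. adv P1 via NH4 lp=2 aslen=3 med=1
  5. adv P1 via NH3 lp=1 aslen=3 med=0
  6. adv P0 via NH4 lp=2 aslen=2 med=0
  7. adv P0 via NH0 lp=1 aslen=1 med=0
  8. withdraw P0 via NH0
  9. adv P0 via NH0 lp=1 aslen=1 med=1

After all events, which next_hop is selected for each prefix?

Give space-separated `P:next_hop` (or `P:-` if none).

Answer: P0:NH1 P1:NH4

Derivation:
Op 1: best P0=- P1=NH2
Op 2: best P0=- P1=-
Op 3: best P0=NH1 P1=-
Op 4: best P0=NH1 P1=NH4
Op 5: best P0=NH1 P1=NH4
Op 6: best P0=NH1 P1=NH4
Op 7: best P0=NH1 P1=NH4
Op 8: best P0=NH1 P1=NH4
Op 9: best P0=NH1 P1=NH4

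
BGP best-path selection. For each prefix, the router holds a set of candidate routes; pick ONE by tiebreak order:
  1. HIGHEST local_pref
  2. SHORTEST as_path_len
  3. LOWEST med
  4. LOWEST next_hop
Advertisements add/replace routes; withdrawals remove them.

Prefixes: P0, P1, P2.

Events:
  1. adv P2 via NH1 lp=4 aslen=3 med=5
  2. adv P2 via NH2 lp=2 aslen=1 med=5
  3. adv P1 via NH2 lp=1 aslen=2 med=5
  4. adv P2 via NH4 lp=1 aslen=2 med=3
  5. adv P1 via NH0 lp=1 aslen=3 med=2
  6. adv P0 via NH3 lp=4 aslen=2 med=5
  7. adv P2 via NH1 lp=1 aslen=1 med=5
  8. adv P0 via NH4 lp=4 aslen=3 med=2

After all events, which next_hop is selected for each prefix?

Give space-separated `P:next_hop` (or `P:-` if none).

Answer: P0:NH3 P1:NH2 P2:NH2

Derivation:
Op 1: best P0=- P1=- P2=NH1
Op 2: best P0=- P1=- P2=NH1
Op 3: best P0=- P1=NH2 P2=NH1
Op 4: best P0=- P1=NH2 P2=NH1
Op 5: best P0=- P1=NH2 P2=NH1
Op 6: best P0=NH3 P1=NH2 P2=NH1
Op 7: best P0=NH3 P1=NH2 P2=NH2
Op 8: best P0=NH3 P1=NH2 P2=NH2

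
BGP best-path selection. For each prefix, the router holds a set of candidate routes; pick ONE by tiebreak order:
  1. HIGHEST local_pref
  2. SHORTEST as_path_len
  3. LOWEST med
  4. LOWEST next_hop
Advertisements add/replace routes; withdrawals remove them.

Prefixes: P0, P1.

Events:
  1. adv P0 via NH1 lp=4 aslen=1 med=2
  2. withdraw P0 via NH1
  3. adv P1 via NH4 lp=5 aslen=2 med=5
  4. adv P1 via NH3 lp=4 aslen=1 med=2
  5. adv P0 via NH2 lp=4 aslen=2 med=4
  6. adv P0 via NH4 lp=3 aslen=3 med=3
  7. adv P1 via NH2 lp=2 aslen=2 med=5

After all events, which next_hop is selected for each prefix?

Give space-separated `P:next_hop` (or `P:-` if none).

Op 1: best P0=NH1 P1=-
Op 2: best P0=- P1=-
Op 3: best P0=- P1=NH4
Op 4: best P0=- P1=NH4
Op 5: best P0=NH2 P1=NH4
Op 6: best P0=NH2 P1=NH4
Op 7: best P0=NH2 P1=NH4

Answer: P0:NH2 P1:NH4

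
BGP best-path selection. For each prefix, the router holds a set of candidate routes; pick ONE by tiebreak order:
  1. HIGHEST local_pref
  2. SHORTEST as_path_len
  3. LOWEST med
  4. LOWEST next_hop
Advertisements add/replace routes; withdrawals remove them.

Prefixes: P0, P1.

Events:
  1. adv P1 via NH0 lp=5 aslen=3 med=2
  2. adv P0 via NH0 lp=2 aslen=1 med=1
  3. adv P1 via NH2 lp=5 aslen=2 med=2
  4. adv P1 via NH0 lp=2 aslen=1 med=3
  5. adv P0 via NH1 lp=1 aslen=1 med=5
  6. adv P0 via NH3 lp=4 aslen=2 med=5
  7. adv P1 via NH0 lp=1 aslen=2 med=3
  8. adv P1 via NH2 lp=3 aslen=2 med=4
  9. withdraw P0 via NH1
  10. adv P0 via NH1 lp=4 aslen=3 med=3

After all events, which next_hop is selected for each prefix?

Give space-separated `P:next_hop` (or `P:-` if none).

Answer: P0:NH3 P1:NH2

Derivation:
Op 1: best P0=- P1=NH0
Op 2: best P0=NH0 P1=NH0
Op 3: best P0=NH0 P1=NH2
Op 4: best P0=NH0 P1=NH2
Op 5: best P0=NH0 P1=NH2
Op 6: best P0=NH3 P1=NH2
Op 7: best P0=NH3 P1=NH2
Op 8: best P0=NH3 P1=NH2
Op 9: best P0=NH3 P1=NH2
Op 10: best P0=NH3 P1=NH2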